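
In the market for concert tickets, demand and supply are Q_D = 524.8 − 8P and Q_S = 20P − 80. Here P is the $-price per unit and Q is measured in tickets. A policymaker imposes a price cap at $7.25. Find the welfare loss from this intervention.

In inverse form: demand P = 65.6 − 0.125Q, supply P = 4 + 0.05Q.
Competitive equilibrium: 65.6 − 0.125Q = 4 + 0.05Q → Q* = 352, P* = 21.6.
At the ceiling P = 7.25, quantity supplied = (7.25 − 4)/0.05 = 65.
Willingness to pay at Q' = 65: 65.6 − 0.125·65 = 57.475.
ΔQ = 352 − 65 = 287; wedge = 57.475 − 7.25 = 50.225.
Deadweight loss = ½ × 287 × 50.225 = $7207.29.

$7207.29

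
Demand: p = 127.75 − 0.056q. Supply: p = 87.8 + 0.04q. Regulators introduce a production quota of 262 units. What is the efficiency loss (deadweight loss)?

1140.53

Competitive equilibrium: 127.75 − 0.056q = 87.8 + 0.04q → q* = 416.145833, p* = 104.445833.
At q = 262: demand price = 127.75 − 0.056·262 = 113.078; supply price = 87.8 + 0.04·262 = 98.28.
Δq = 416.145833 − 262 = 154.145833; wedge = 113.078 − 98.28 = 14.798.
Welfare loss = ½ × 154.145833 × 14.798 = 1140.53.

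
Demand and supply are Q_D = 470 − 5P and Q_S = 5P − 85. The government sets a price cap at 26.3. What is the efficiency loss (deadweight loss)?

4263.20

In inverse form: demand P = 94 − 0.2Q, supply P = 17 + 0.2Q.
Competitive equilibrium: 94 − 0.2Q = 17 + 0.2Q → Q* = 192.5, P* = 55.5.
At the ceiling P = 26.3, quantity supplied = (26.3 − 17)/0.2 = 46.5.
Willingness to pay at Q' = 46.5: 94 − 0.2·46.5 = 84.7.
ΔQ = 192.5 − 46.5 = 146; wedge = 84.7 − 26.3 = 58.4.
The triangle = ½ × 146 × 58.4 = 4263.20.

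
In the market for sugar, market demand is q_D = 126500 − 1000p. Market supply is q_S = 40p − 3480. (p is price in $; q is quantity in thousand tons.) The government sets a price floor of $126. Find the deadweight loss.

In inverse form: demand p = 126.5 − 0.001q, supply p = 87 + 0.025q.
Competitive equilibrium: 126.5 − 0.001q = 87 + 0.025q → q* = 1519.2308, p* = 124.9808.
At the floor p = 126, quantity demanded = (126.5 − 126)/0.001 = 500.
Sellers' marginal cost at q' = 500: 87 + 0.025·500 = 99.5.
Δq = 1519.2308 − 500 = 1019.2308; wedge = 126 − 99.5 = 26.5.
Welfare loss = ½ × 1019.2308 × 26.5 = $13504.81 thousand.

$13504.81 thousand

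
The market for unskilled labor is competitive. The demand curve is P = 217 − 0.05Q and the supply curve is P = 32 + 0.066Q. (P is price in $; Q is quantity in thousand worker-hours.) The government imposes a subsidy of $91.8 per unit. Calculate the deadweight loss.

Competitive equilibrium: 217 − 0.05Q = 32 + 0.066Q → Q* = 1594.8276, P* = 137.2586.
The subsidy lowers effective supply by 91.8: P = 0.066Q − 59.8.
New quantity: 217 − 0.05Q = 0.066Q − 59.8 → Q' = 2386.2069.
Overproduction ΔQ = 2386.2069 − 1594.8276 = 791.3793; wedge = subsidy = 91.8.
Deadweight loss = ½ × 791.3793 × 91.8 = $36324.31 thousand.

$36324.31 thousand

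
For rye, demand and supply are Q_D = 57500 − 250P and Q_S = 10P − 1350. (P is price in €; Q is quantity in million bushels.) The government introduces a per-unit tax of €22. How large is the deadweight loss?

In inverse form: demand P = 230 − 0.004Q, supply P = 135 + 0.1Q.
Competitive equilibrium: 230 − 0.004Q = 135 + 0.1Q → Q* = 913.4615, P* = 226.3462.
With the tax, the buyer price exceeds the seller price by 22: (230 − 0.004Q) − (135 + 0.1Q) = 22 → Q' = 701.9231.
ΔQ = 913.4615 − 701.9231 = 211.5384; the wedge equals the tax, 22.
The triangle = ½ × 211.5384 × 22 = €2326.92 million.

€2326.92 million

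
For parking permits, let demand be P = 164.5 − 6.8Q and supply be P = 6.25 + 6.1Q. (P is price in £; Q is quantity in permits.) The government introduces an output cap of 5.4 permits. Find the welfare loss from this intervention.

Competitive equilibrium: 164.5 − 6.8Q = 6.25 + 6.1Q → Q* = 12.2674, P* = 81.0814.
At Q = 5.4: demand price = 164.5 − 6.8·5.4 = 127.78; supply price = 6.25 + 6.1·5.4 = 39.19.
ΔQ = 12.2674 − 5.4 = 6.8674; wedge = 127.78 − 39.19 = 88.59.
DWL = ½ × 6.8674 × 88.59 = £304.19.

£304.19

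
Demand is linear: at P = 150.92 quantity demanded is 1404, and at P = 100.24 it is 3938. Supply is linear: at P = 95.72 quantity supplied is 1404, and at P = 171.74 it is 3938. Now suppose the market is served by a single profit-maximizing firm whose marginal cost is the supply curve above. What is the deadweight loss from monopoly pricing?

Demand slope = (100.24 − 150.92)/(3938 − 1404) = −0.02, so P = 179 − 0.02Q.
Supply slope = (171.74 − 95.72)/(3938 − 1404) = 0.03, so P = 53.6 + 0.03Q.
Competitive equilibrium: 179 − 0.02Q = 53.6 + 0.03Q → Q* = 2508, P* = 128.84.
Marginal revenue: MR = 179 − 0.04Q. Set MR = MC: 179 − 0.04Q = 53.6 + 0.03Q → Q_m = 1791.428571.
Price P_m = 179 − 0.02·1791.428571 = 143.171429; MC(Q_m) = 53.6 + 0.03·1791.428571 = 107.342857.
Competitive Q* = 2508, so ΔQ = 716.571429; wedge = 143.171429 − 107.342857 = 35.828572.
DWL = ½ × 716.571429 × 35.828572 = 12836.87.

12836.87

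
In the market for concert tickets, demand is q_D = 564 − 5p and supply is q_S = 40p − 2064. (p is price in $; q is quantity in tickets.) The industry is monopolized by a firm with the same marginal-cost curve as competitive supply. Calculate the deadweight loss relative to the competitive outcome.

In inverse form: demand p = 112.8 − 0.2q, supply p = 51.6 + 0.025q.
Competitive equilibrium: 112.8 − 0.2q = 51.6 + 0.025q → q* = 272, p* = 58.4.
Marginal revenue: MR = 112.8 − 0.4q. Set MR = MC: 112.8 − 0.4q = 51.6 + 0.025q → q_m = 144.
Price p_m = 112.8 − 0.2·144 = 84; MC(q_m) = 51.6 + 0.025·144 = 55.2.
Competitive q* = 272, so Δq = 128; wedge = 84 − 55.2 = 28.8.
DWL = ½ × 128 × 28.8 = $1843.20.

$1843.20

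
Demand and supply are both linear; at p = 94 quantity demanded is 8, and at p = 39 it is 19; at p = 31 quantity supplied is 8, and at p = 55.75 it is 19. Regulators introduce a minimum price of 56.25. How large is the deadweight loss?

Demand slope = (39 − 94)/(19 − 8) = −5, so p = 134 − 5q.
Supply slope = (55.75 − 31)/(19 − 8) = 2.25, so p = 13 + 2.25q.
Competitive equilibrium: 134 − 5q = 13 + 2.25q → q* = 16.6897, p* = 50.5517.
At the floor p = 56.25, quantity demanded = (134 − 56.25)/5 = 15.55.
Sellers' marginal cost at q' = 15.55: 13 + 2.25·15.55 = 47.9875.
Δq = 16.6897 − 15.55 = 1.1397; wedge = 56.25 − 47.9875 = 8.2625.
Welfare loss = ½ × 1.1397 × 8.2625 = 4.71.

4.71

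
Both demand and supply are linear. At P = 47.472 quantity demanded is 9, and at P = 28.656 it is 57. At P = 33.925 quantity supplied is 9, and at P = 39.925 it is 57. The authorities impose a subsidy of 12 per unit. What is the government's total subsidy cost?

Demand slope = (28.656 − 47.472)/(57 − 9) = −0.392, so P = 51 − 0.392Q.
Supply slope = (39.925 − 33.925)/(57 − 9) = 0.125, so P = 32.8 + 0.125Q.
Competitive equilibrium: 51 − 0.392Q = 32.8 + 0.125Q → Q* = 35.2031, P* = 37.2004.
The subsidy lowers effective supply by 12: P = 20.8 + 0.125Q.
New quantity: 51 − 0.392Q = 20.8 + 0.125Q → Q' = 58.4139.
Total subsidy cost = 12 × 58.4139 = 700.97.

700.97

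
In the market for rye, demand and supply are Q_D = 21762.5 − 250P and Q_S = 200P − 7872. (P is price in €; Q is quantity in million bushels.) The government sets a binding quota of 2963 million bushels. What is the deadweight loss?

€24553.70 million

In inverse form: demand P = 87.05 − 0.004Q, supply P = 39.36 + 0.005Q.
Competitive equilibrium: 87.05 − 0.004Q = 39.36 + 0.005Q → Q* = 5298.8889, P* = 65.8544.
At Q = 2963: demand price = 87.05 − 0.004·2963 = 75.198; supply price = 39.36 + 0.005·2963 = 54.175.
ΔQ = 5298.8889 − 2963 = 2335.8889; wedge = 75.198 − 54.175 = 21.023.
The triangle = ½ × 2335.8889 × 21.023 = €24553.70 million.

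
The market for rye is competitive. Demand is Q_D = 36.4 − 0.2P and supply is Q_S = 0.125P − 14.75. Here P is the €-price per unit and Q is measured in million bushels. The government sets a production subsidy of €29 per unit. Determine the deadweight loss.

In inverse form: demand P = 182 − 5Q, supply P = 118 + 8Q.
Competitive equilibrium: 182 − 5Q = 118 + 8Q → Q* = 4.9231, P* = 157.3846.
The subsidy lowers effective supply by 29: P = 89 + 8Q.
New quantity: 182 − 5Q = 89 + 8Q → Q' = 7.1538.
Overproduction ΔQ = 7.1538 − 4.9231 = 2.2307; wedge = subsidy = 29.
Deadweight loss = ½ × 2.2307 × 29 = €32.35 million.

€32.35 million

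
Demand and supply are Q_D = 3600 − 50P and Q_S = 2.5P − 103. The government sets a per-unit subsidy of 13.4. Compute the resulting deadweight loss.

213.76

In inverse form: demand P = 72 − 0.02Q, supply P = 41.2 + 0.4Q.
Competitive equilibrium: 72 − 0.02Q = 41.2 + 0.4Q → Q* = 73.3333, P* = 70.5333.
The subsidy lowers effective supply by 13.4: P = 27.8 + 0.4Q.
New quantity: 72 − 0.02Q = 27.8 + 0.4Q → Q' = 105.2381.
Overproduction ΔQ = 105.2381 − 73.3333 = 31.9048; wedge = subsidy = 13.4.
The triangle = ½ × 31.9048 × 13.4 = 213.76.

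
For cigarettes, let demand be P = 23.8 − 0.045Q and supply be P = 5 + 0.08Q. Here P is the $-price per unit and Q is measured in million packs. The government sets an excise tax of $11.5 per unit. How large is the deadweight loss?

$529 million

Competitive equilibrium: 23.8 − 0.045Q = 5 + 0.08Q → Q* = 150.4, P* = 17.032.
With the tax, the buyer price exceeds the seller price by 11.5: (23.8 − 0.045Q) − (5 + 0.08Q) = 11.5 → Q' = 58.4.
ΔQ = 150.4 − 58.4 = 92; the wedge equals the tax, 11.5.
Deadweight loss = ½ × 92 × 11.5 = $529 million.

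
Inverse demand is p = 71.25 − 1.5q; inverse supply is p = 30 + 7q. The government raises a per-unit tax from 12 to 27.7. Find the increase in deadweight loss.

Competitive equilibrium: 71.25 − 1.5q = 30 + 7q → q* = 4.8529, p* = 63.9706.
For a per-unit tax t: Δq = t/8.5, so DWL = ½·t·(t/8.5) = t²/17.
At t = 12: DWL = 8.471. At t = 27.7: DWL = 45.135.
Increase = 45.135 − 8.471 = 36.66.

36.66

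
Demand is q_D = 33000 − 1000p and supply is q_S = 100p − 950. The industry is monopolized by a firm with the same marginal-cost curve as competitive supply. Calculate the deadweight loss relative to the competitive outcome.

174.32

In inverse form: demand p = 33 − 0.001q, supply p = 9.5 + 0.01q.
Competitive equilibrium: 33 − 0.001q = 9.5 + 0.01q → q* = 2136.36364, p* = 30.86364.
Marginal revenue: MR = 33 − 0.002q. Set MR = MC: 33 − 0.002q = 9.5 + 0.01q → q_m = 1958.33333.
Price p_m = 33 − 0.001·1958.33333 = 31.04167; MC(q_m) = 9.5 + 0.01·1958.33333 = 29.08333.
Competitive q* = 2136.36364, so Δq = 178.03031; wedge = 31.04167 − 29.08333 = 1.95834.
The triangle = ½ × 178.03031 × 1.95834 = 174.32.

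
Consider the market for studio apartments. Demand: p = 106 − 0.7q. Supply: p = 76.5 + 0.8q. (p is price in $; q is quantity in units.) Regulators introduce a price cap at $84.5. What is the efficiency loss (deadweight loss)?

$70.08

Competitive equilibrium: 106 − 0.7q = 76.5 + 0.8q → q* = 19.6667, p* = 92.2333.
At the ceiling p = 84.5, quantity supplied = (84.5 − 76.5)/0.8 = 10.
Willingness to pay at q' = 10: 106 − 0.7·10 = 99.
Δq = 19.6667 − 10 = 9.6667; wedge = 99 − 84.5 = 14.5.
The triangle = ½ × 9.6667 × 14.5 = $70.08.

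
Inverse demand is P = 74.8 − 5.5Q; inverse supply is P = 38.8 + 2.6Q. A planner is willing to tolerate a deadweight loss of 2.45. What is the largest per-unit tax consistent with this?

6.3

Competitive equilibrium: 74.8 − 5.5Q = 38.8 + 2.6Q → Q* = 4.4444, P* = 50.3556.
A tax t gives ΔQ = t/8.1 and wedge t, so DWL = t²/16.2.
t²/16.2 = 2.45 → t² = 39.69 → t = 6.3.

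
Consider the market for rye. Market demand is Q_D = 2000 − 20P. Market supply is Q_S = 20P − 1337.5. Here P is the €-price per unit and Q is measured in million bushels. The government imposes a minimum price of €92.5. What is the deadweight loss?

€1642.58 million

In inverse form: demand P = 100 − 0.05Q, supply P = 66.875 + 0.05Q.
Competitive equilibrium: 100 − 0.05Q = 66.875 + 0.05Q → Q* = 331.25, P* = 83.4375.
At the floor P = 92.5, quantity demanded = (100 − 92.5)/0.05 = 150.
Sellers' marginal cost at Q' = 150: 66.875 + 0.05·150 = 74.375.
ΔQ = 331.25 − 150 = 181.25; wedge = 92.5 − 74.375 = 18.125.
DWL = ½ × 181.25 × 18.125 = €1642.58 million.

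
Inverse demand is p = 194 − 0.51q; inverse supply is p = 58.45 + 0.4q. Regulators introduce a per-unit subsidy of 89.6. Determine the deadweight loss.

4411.08

Competitive equilibrium: 194 − 0.51q = 58.45 + 0.4q → q* = 148.956, p* = 118.0324.
The subsidy lowers effective supply by 89.6: p = 0.4q − 31.15.
New quantity: 194 − 0.51q = 0.4q − 31.15 → q' = 247.4176.
Overproduction Δq = 247.4176 − 148.956 = 98.4616; wedge = subsidy = 89.6.
Deadweight loss = ½ × 98.4616 × 89.6 = 4411.08.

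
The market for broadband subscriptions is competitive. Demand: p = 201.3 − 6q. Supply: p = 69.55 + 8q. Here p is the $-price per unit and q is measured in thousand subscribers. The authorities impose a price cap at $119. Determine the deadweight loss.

Competitive equilibrium: 201.3 − 6q = 69.55 + 8q → q* = 9.41071, p* = 144.83571.
At the ceiling p = 119, quantity supplied = (119 − 69.55)/8 = 6.18125.
Willingness to pay at q' = 6.18125: 201.3 − 6·6.18125 = 164.2125.
Δq = 9.41071 − 6.18125 = 3.22946; wedge = 164.2125 − 119 = 45.2125.
DWL = ½ × 3.22946 × 45.2125 = $73.01 thousand.

$73.01 thousand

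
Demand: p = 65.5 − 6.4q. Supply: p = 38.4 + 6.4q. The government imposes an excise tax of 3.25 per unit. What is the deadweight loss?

Competitive equilibrium: 65.5 − 6.4q = 38.4 + 6.4q → q* = 2.1172, p* = 51.95.
With the tax, the buyer price exceeds the seller price by 3.25: (65.5 − 6.4q) − (38.4 + 6.4q) = 3.25 → q' = 1.8633.
Δq = 2.1172 − 1.8633 = 0.2539; the wedge equals the tax, 3.25.
Welfare loss = ½ × 0.2539 × 3.25 = 0.41.

0.41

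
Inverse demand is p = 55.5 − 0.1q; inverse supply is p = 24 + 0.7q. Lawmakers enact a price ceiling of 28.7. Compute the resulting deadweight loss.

426.69

Competitive equilibrium: 55.5 − 0.1q = 24 + 0.7q → q* = 39.375, p* = 51.5625.
At the ceiling p = 28.7, quantity supplied = (28.7 − 24)/0.7 = 6.7143.
Willingness to pay at q' = 6.7143: 55.5 − 0.1·6.7143 = 54.8286.
Δq = 39.375 − 6.7143 = 32.6607; wedge = 54.8286 − 28.7 = 26.1286.
Welfare loss = ½ × 32.6607 × 26.1286 = 426.69.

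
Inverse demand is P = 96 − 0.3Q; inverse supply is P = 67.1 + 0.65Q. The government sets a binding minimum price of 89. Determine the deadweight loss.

23.86

Competitive equilibrium: 96 − 0.3Q = 67.1 + 0.65Q → Q* = 30.4211, P* = 86.8737.
At the floor P = 89, quantity demanded = (96 − 89)/0.3 = 23.3333.
Sellers' marginal cost at Q' = 23.3333: 67.1 + 0.65·23.3333 = 82.2666.
ΔQ = 30.4211 − 23.3333 = 7.0878; wedge = 89 − 82.2666 = 6.7334.
Deadweight loss = ½ × 7.0878 × 6.7334 = 23.86.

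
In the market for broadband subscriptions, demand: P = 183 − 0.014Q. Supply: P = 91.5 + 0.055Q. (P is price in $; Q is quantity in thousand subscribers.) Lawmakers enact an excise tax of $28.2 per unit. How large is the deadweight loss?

$5762.61 thousand

Competitive equilibrium: 183 − 0.014Q = 91.5 + 0.055Q → Q* = 1326.087, P* = 164.4348.
With the tax, the buyer price exceeds the seller price by 28.2: (183 − 0.014Q) − (91.5 + 0.055Q) = 28.2 → Q' = 917.3913.
ΔQ = 1326.087 − 917.3913 = 408.6957; the wedge equals the tax, 28.2.
The triangle = ½ × 408.6957 × 28.2 = $5762.61 thousand.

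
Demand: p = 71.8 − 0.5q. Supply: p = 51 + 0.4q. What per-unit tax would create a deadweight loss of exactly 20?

6

Competitive equilibrium: 71.8 − 0.5q = 51 + 0.4q → q* = 23.1111, p* = 60.2444.
A tax t gives Δq = t/0.9 and wedge t, so DWL = t²/1.8.
t²/1.8 = 20 → t² = 36 → t = 6.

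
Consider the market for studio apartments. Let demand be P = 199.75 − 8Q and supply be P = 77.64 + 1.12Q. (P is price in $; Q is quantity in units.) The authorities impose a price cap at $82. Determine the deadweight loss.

Competitive equilibrium: 199.75 − 8Q = 77.64 + 1.12Q → Q* = 13.3893, P* = 92.636.
At the ceiling P = 82, quantity supplied = (82 − 77.64)/1.12 = 3.8929.
Willingness to pay at Q' = 3.8929: 199.75 − 8·3.8929 = 168.6068.
ΔQ = 13.3893 − 3.8929 = 9.4964; wedge = 168.6068 − 82 = 86.6068.
Welfare loss = ½ × 9.4964 × 86.6068 = $411.23.

$411.23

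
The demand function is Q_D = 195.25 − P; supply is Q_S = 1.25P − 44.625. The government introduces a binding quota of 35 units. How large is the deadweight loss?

In inverse form: demand P = 195.25 − Q, supply P = 35.7 + 0.8Q.
Competitive equilibrium: 195.25 − Q = 35.7 + 0.8Q → Q* = 88.6389, P* = 106.6111.
At Q = 35: demand price = 195.25 − 1·35 = 160.25; supply price = 35.7 + 0.8·35 = 63.7.
ΔQ = 88.6389 − 35 = 53.6389; wedge = 160.25 − 63.7 = 96.55.
DWL = ½ × 53.6389 × 96.55 = 2589.42.

2589.42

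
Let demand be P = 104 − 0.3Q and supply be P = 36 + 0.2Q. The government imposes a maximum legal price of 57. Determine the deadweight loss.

240.25

Competitive equilibrium: 104 − 0.3Q = 36 + 0.2Q → Q* = 136, P* = 63.2.
At the ceiling P = 57, quantity supplied = (57 − 36)/0.2 = 105.
Willingness to pay at Q' = 105: 104 − 0.3·105 = 72.5.
ΔQ = 136 − 105 = 31; wedge = 72.5 − 57 = 15.5.
Deadweight loss = ½ × 31 × 15.5 = 240.25.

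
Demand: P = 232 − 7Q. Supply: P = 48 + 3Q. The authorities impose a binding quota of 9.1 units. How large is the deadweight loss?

432.45

Competitive equilibrium: 232 − 7Q = 48 + 3Q → Q* = 18.4, P* = 103.2.
At Q = 9.1: demand price = 232 − 7·9.1 = 168.3; supply price = 48 + 3·9.1 = 75.3.
ΔQ = 18.4 − 9.1 = 9.3; wedge = 168.3 − 75.3 = 93.
Deadweight loss = ½ × 9.3 × 93 = 432.45.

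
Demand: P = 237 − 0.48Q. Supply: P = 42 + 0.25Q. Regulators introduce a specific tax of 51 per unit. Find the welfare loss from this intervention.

Competitive equilibrium: 237 − 0.48Q = 42 + 0.25Q → Q* = 267.1233, P* = 108.7808.
With the tax, the buyer price exceeds the seller price by 51: (237 − 0.48Q) − (42 + 0.25Q) = 51 → Q' = 197.2603.
ΔQ = 267.1233 − 197.2603 = 69.863; the wedge equals the tax, 51.
The triangle = ½ × 69.863 × 51 = 1781.51.

1781.51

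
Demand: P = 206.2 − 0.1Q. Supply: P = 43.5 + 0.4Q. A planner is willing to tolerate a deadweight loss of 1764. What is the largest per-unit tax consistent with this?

42

Competitive equilibrium: 206.2 − 0.1Q = 43.5 + 0.4Q → Q* = 325.4, P* = 173.66.
A tax t gives ΔQ = t/0.5 and wedge t, so DWL = t²/1.
t²/1 = 1764 → t² = 1764 → t = 42.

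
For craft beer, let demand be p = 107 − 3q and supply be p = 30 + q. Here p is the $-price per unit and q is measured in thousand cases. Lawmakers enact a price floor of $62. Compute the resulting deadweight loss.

$36.125 thousand

Competitive equilibrium: 107 − 3q = 30 + q → q* = 19.25, p* = 49.25.
At the floor p = 62, quantity demanded = (107 − 62)/3 = 15.
Sellers' marginal cost at q' = 15: 30 + 1·15 = 45.
Δq = 19.25 − 15 = 4.25; wedge = 62 − 45 = 17.
Welfare loss = ½ × 4.25 × 17 = $36.125 thousand.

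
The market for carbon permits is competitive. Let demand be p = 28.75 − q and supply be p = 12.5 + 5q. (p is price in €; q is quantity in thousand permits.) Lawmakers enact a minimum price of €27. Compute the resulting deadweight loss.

Competitive equilibrium: 28.75 − q = 12.5 + 5q → q* = 2.7083, p* = 26.0417.
At the floor p = 27, quantity demanded = (28.75 − 27)/1 = 1.75.
Sellers' marginal cost at q' = 1.75: 12.5 + 5·1.75 = 21.25.
Δq = 2.7083 − 1.75 = 0.9583; wedge = 27 − 21.25 = 5.75.
Welfare loss = ½ × 0.9583 × 5.75 = €2.76 thousand.

€2.76 thousand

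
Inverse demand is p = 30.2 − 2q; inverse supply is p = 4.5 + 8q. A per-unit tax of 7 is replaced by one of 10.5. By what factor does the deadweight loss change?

2.25

Competitive equilibrium: 30.2 − 2q = 4.5 + 8q → q* = 2.57, p* = 25.06.
For a per-unit tax t: Δq = t/10, so DWL = ½·t·(t/10) = t²/20.
At t = 7: DWL = 2.45. At t = 10.5: DWL = 5.5125.
Ratio = (10.5/7)² = 2.25.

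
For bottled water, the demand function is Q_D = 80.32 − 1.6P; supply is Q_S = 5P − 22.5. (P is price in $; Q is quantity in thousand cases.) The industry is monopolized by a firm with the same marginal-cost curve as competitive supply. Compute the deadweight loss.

$235.16 thousand

In inverse form: demand P = 50.2 − 0.625Q, supply P = 4.5 + 0.2Q.
Competitive equilibrium: 50.2 − 0.625Q = 4.5 + 0.2Q → Q* = 55.39394, P* = 15.57879.
Marginal revenue: MR = 50.2 − 1.25Q. Set MR = MC: 50.2 − 1.25Q = 4.5 + 0.2Q → Q_m = 31.51724.
Price P_m = 50.2 − 0.625·31.51724 = 30.50173; MC(Q_m) = 4.5 + 0.2·31.51724 = 10.80345.
Competitive Q* = 55.39394, so ΔQ = 23.8767; wedge = 30.50173 − 10.80345 = 19.69828.
The triangle = ½ × 23.8767 × 19.69828 = $235.16 thousand.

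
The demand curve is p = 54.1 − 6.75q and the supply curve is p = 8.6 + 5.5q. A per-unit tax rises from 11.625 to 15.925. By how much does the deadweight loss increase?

4.84

Competitive equilibrium: 54.1 − 6.75q = 8.6 + 5.5q → q* = 3.7143, p* = 29.0286.
For a per-unit tax t: Δq = t/12.25, so DWL = ½·t·(t/12.25) = t²/24.5.
At t = 11.625: DWL = 5.516. At t = 15.925: DWL = 10.351.
Increase = 10.351 − 5.516 = 4.84.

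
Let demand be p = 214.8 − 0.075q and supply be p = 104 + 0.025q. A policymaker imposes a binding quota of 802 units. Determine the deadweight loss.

Competitive equilibrium: 214.8 − 0.075q = 104 + 0.025q → q* = 1108, p* = 131.7.
At q = 802: demand price = 214.8 − 0.075·802 = 154.65; supply price = 104 + 0.025·802 = 124.05.
Δq = 1108 − 802 = 306; wedge = 154.65 − 124.05 = 30.6.
Welfare loss = ½ × 306 × 30.6 = 4681.80.

4681.80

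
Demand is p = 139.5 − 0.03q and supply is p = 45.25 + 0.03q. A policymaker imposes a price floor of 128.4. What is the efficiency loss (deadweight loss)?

43260.02

Competitive equilibrium: 139.5 − 0.03q = 45.25 + 0.03q → q* = 1570.8333, p* = 92.375.
At the floor p = 128.4, quantity demanded = (139.5 − 128.4)/0.03 = 370.
Sellers' marginal cost at q' = 370: 45.25 + 0.03·370 = 56.35.
Δq = 1570.8333 − 370 = 1200.8333; wedge = 128.4 − 56.35 = 72.05.
Welfare loss = ½ × 1200.8333 × 72.05 = 43260.02.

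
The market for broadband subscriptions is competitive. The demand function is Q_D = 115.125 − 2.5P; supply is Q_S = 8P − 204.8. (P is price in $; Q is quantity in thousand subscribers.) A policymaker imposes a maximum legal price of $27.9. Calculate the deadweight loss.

In inverse form: demand P = 46.05 − 0.4Q, supply P = 25.6 + 0.125Q.
Competitive equilibrium: 46.05 − 0.4Q = 25.6 + 0.125Q → Q* = 38.9524, P* = 30.469.
At the ceiling P = 27.9, quantity supplied = (27.9 − 25.6)/0.125 = 18.4.
Willingness to pay at Q' = 18.4: 46.05 − 0.4·18.4 = 38.69.
ΔQ = 38.9524 − 18.4 = 20.5524; wedge = 38.69 − 27.9 = 10.79.
Deadweight loss = ½ × 20.5524 × 10.79 = $110.88 thousand.

$110.88 thousand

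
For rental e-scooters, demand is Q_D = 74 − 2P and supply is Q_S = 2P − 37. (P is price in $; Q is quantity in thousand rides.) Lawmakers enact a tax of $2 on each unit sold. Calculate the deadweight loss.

In inverse form: demand P = 37 − 0.5Q, supply P = 18.5 + 0.5Q.
Competitive equilibrium: 37 − 0.5Q = 18.5 + 0.5Q → Q* = 18.5, P* = 27.75.
With the tax, the buyer price exceeds the seller price by 2: (37 − 0.5Q) − (18.5 + 0.5Q) = 2 → Q' = 16.5.
ΔQ = 18.5 − 16.5 = 2; the wedge equals the tax, 2.
Welfare loss = ½ × 2 × 2 = $2 thousand.

$2 thousand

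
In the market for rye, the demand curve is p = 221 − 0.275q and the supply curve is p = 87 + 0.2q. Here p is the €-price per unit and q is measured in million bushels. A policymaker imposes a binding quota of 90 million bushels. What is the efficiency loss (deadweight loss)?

Competitive equilibrium: 221 − 0.275q = 87 + 0.2q → q* = 282.1053, p* = 143.4211.
At q = 90: demand price = 221 − 0.275·90 = 196.25; supply price = 87 + 0.2·90 = 105.
Δq = 282.1053 − 90 = 192.1053; wedge = 196.25 − 105 = 91.25.
Welfare loss = ½ × 192.1053 × 91.25 = €8764.80 million.

€8764.80 million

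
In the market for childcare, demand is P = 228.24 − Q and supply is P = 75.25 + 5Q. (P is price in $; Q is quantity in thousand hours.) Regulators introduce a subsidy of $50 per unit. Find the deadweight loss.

$208.33 thousand

Competitive equilibrium: 228.24 − Q = 75.25 + 5Q → Q* = 25.49833, P* = 202.74167.
The subsidy lowers effective supply by 50: P = 25.25 + 5Q.
New quantity: 228.24 − Q = 25.25 + 5Q → Q' = 33.83167.
Overproduction ΔQ = 33.83167 − 25.49833 = 8.33334; wedge = subsidy = 50.
DWL = ½ × 8.33334 × 50 = $208.33 thousand.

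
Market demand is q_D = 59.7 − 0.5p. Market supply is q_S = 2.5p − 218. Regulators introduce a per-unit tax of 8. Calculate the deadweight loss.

13.33

In inverse form: demand p = 119.4 − 2q, supply p = 87.2 + 0.4q.
Competitive equilibrium: 119.4 − 2q = 87.2 + 0.4q → q* = 13.4167, p* = 92.5667.
With the tax, the buyer price exceeds the seller price by 8: (119.4 − 2q) − (87.2 + 0.4q) = 8 → q' = 10.0833.
Δq = 13.4167 − 10.0833 = 3.3334; the wedge equals the tax, 8.
The triangle = ½ × 3.3334 × 8 = 13.33.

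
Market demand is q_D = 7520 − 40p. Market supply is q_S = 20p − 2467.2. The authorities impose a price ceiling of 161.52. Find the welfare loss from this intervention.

In inverse form: demand p = 188 − 0.025q, supply p = 123.36 + 0.05q.
Competitive equilibrium: 188 − 0.025q = 123.36 + 0.05q → q* = 861.8667, p* = 166.4533.
At the ceiling p = 161.52, quantity supplied = (161.52 − 123.36)/0.05 = 763.2.
Willingness to pay at q' = 763.2: 188 − 0.025·763.2 = 168.92.
Δq = 861.8667 − 763.2 = 98.6667; wedge = 168.92 − 161.52 = 7.4.
DWL = ½ × 98.6667 × 7.4 = 365.07.

365.07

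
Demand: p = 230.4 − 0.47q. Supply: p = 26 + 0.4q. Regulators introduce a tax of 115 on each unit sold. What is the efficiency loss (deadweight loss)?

Competitive equilibrium: 230.4 − 0.47q = 26 + 0.4q → q* = 234.9425, p* = 119.977.
With the tax, the buyer price exceeds the seller price by 115: (230.4 − 0.47q) − (26 + 0.4q) = 115 → q' = 102.7586.
Δq = 234.9425 − 102.7586 = 132.1839; the wedge equals the tax, 115.
The triangle = ½ × 132.1839 × 115 = 7600.57.

7600.57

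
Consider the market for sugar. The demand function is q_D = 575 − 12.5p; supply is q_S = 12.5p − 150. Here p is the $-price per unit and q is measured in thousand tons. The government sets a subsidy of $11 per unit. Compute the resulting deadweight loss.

$378.125 thousand

In inverse form: demand p = 46 − 0.08q, supply p = 12 + 0.08q.
Competitive equilibrium: 46 − 0.08q = 12 + 0.08q → q* = 212.5, p* = 29.
The subsidy lowers effective supply by 11: p = 1 + 0.08q.
New quantity: 46 − 0.08q = 1 + 0.08q → q' = 281.25.
Overproduction Δq = 281.25 − 212.5 = 68.75; wedge = subsidy = 11.
Deadweight loss = ½ × 68.75 × 11 = $378.125 thousand.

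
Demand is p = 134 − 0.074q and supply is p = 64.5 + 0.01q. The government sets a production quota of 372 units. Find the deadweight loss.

8709.62

Competitive equilibrium: 134 − 0.074q = 64.5 + 0.01q → q* = 827.381, p* = 72.7738.
At q = 372: demand price = 134 − 0.074·372 = 106.472; supply price = 64.5 + 0.01·372 = 68.22.
Δq = 827.381 − 372 = 455.381; wedge = 106.472 − 68.22 = 38.252.
Deadweight loss = ½ × 455.381 × 38.252 = 8709.62.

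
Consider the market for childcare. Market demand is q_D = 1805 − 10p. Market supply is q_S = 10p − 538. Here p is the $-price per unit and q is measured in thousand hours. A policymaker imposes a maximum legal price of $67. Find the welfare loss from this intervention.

In inverse form: demand p = 180.5 − 0.1q, supply p = 53.8 + 0.1q.
Competitive equilibrium: 180.5 − 0.1q = 53.8 + 0.1q → q* = 633.5, p* = 117.15.
At the ceiling p = 67, quantity supplied = (67 − 53.8)/0.1 = 132.
Willingness to pay at q' = 132: 180.5 − 0.1·132 = 167.3.
Δq = 633.5 − 132 = 501.5; wedge = 167.3 − 67 = 100.3.
Welfare loss = ½ × 501.5 × 100.3 = $25150.225 thousand.

$25150.225 thousand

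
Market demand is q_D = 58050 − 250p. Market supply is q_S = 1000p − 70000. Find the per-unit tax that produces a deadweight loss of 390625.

In inverse form: demand p = 232.2 − 0.004q, supply p = 70 + 0.001q.
Competitive equilibrium: 232.2 − 0.004q = 70 + 0.001q → q* = 32440, p* = 102.44.
A tax t gives Δq = t/0.005 and wedge t, so DWL = t²/0.01.
t²/0.01 = 390625 → t² = 3906.25 → t = 62.5.

62.5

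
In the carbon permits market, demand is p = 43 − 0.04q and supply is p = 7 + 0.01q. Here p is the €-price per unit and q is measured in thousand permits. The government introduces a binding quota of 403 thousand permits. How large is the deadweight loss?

Competitive equilibrium: 43 − 0.04q = 7 + 0.01q → q* = 720, p* = 14.2.
At q = 403: demand price = 43 − 0.04·403 = 26.88; supply price = 7 + 0.01·403 = 11.03.
Δq = 720 − 403 = 317; wedge = 26.88 − 11.03 = 15.85.
The triangle = ½ × 317 × 15.85 = €2512.225 thousand.

€2512.225 thousand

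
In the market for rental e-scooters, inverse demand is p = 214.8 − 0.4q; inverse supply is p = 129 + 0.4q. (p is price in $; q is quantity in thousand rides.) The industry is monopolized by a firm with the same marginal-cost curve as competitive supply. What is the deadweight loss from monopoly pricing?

$511.225 thousand

Competitive equilibrium: 214.8 − 0.4q = 129 + 0.4q → q* = 107.25, p* = 171.9.
Marginal revenue: MR = 214.8 − 0.8q. Set MR = MC: 214.8 − 0.8q = 129 + 0.4q → q_m = 71.5.
Price p_m = 214.8 − 0.4·71.5 = 186.2; MC(q_m) = 129 + 0.4·71.5 = 157.6.
Competitive q* = 107.25, so Δq = 35.75; wedge = 186.2 − 157.6 = 28.6.
The triangle = ½ × 35.75 × 28.6 = $511.225 thousand.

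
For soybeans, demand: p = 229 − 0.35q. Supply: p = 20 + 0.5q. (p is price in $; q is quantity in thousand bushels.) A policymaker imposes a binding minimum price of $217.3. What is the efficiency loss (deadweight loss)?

$19183.06 thousand

Competitive equilibrium: 229 − 0.35q = 20 + 0.5q → q* = 245.8824, p* = 142.9412.
At the floor p = 217.3, quantity demanded = (229 − 217.3)/0.35 = 33.4286.
Sellers' marginal cost at q' = 33.4286: 20 + 0.5·33.4286 = 36.7143.
Δq = 245.8824 − 33.4286 = 212.4538; wedge = 217.3 − 36.7143 = 180.5857.
The triangle = ½ × 212.4538 × 180.5857 = $19183.06 thousand.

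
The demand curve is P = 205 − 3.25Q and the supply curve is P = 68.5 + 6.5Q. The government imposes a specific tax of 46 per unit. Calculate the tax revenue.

Competitive equilibrium: 205 − 3.25Q = 68.5 + 6.5Q → Q* = 14, P* = 159.5.
With the tax, the buyer price exceeds the seller price by 46: (205 − 3.25Q) − (68.5 + 6.5Q) = 46 → Q' = 9.28205.
Tax revenue = 46 × 9.28205 = 426.97.

426.97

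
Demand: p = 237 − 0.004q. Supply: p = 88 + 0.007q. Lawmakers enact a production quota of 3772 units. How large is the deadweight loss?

525362.28

Competitive equilibrium: 237 − 0.004q = 88 + 0.007q → q* = 13545.45455, p* = 182.81818.
At q = 3772: demand price = 237 − 0.004·3772 = 221.912; supply price = 88 + 0.007·3772 = 114.404.
Δq = 13545.45455 − 3772 = 9773.45455; wedge = 221.912 − 114.404 = 107.508.
Welfare loss = ½ × 9773.45455 × 107.508 = 525362.28.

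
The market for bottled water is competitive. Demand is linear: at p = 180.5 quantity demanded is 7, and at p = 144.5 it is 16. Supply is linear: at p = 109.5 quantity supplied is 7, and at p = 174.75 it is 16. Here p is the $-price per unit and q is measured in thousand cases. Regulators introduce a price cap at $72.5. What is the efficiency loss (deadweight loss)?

Demand slope = (144.5 − 180.5)/(16 − 7) = −4, so p = 208.5 − 4q.
Supply slope = (174.75 − 109.5)/(16 − 7) = 7.25, so p = 58.75 + 7.25q.
Competitive equilibrium: 208.5 − 4q = 58.75 + 7.25q → q* = 13.3111, p* = 155.2556.
At the ceiling p = 72.5, quantity supplied = (72.5 − 58.75)/7.25 = 1.8966.
Willingness to pay at q' = 1.8966: 208.5 − 4·1.8966 = 200.9136.
Δq = 13.3111 − 1.8966 = 11.4145; wedge = 200.9136 − 72.5 = 128.4136.
Deadweight loss = ½ × 11.4145 × 128.4136 = $732.89 thousand.

$732.89 thousand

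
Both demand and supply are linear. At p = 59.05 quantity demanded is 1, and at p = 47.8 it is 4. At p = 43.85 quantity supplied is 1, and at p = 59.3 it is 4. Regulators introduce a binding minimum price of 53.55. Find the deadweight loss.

Demand slope = (47.8 − 59.05)/(4 − 1) = −3.75, so p = 62.8 − 3.75q.
Supply slope = (59.3 − 43.85)/(4 − 1) = 5.15, so p = 38.7 + 5.15q.
Competitive equilibrium: 62.8 − 3.75q = 38.7 + 5.15q → q* = 2.7079, p* = 52.6455.
At the floor p = 53.55, quantity demanded = (62.8 − 53.55)/3.75 = 2.4667.
Sellers' marginal cost at q' = 2.4667: 38.7 + 5.15·2.4667 = 51.4035.
Δq = 2.7079 − 2.4667 = 0.2412; wedge = 53.55 − 51.4035 = 2.1465.
Welfare loss = ½ × 0.2412 × 2.1465 = 0.26.

0.26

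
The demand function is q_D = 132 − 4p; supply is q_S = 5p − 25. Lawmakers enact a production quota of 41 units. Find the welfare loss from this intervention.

In inverse form: demand p = 33 − 0.25q, supply p = 5 + 0.2q.
Competitive equilibrium: 33 − 0.25q = 5 + 0.2q → q* = 62.2222, p* = 17.4444.
At q = 41: demand price = 33 − 0.25·41 = 22.75; supply price = 5 + 0.2·41 = 13.2.
Δq = 62.2222 − 41 = 21.2222; wedge = 22.75 − 13.2 = 9.55.
DWL = ½ × 21.2222 × 9.55 = 101.34.

101.34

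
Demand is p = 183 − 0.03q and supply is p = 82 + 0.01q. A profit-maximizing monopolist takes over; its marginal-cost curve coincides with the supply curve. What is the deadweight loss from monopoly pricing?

23420.66

Competitive equilibrium: 183 − 0.03q = 82 + 0.01q → q* = 2525, p* = 107.25.
Marginal revenue: MR = 183 − 0.06q. Set MR = MC: 183 − 0.06q = 82 + 0.01q → q_m = 1442.8571.
Price p_m = 183 − 0.03·1442.8571 = 139.7143; MC(q_m) = 82 + 0.01·1442.8571 = 96.4286.
Competitive q* = 2525, so Δq = 1082.1429; wedge = 139.7143 − 96.4286 = 43.2857.
Welfare loss = ½ × 1082.1429 × 43.2857 = 23420.66.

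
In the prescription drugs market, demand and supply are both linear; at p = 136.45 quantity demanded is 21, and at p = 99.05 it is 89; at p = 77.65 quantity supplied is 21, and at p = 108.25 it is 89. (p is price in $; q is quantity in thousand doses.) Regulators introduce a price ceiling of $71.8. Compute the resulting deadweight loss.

Demand slope = (99.05 − 136.45)/(89 − 21) = −0.55, so p = 148 − 0.55q.
Supply slope = (108.25 − 77.65)/(89 − 21) = 0.45, so p = 68.2 + 0.45q.
Competitive equilibrium: 148 − 0.55q = 68.2 + 0.45q → q* = 79.8, p* = 104.11.
At the ceiling p = 71.8, quantity supplied = (71.8 − 68.2)/0.45 = 8.
Willingness to pay at q' = 8: 148 − 0.55·8 = 143.6.
Δq = 79.8 − 8 = 71.8; wedge = 143.6 − 71.8 = 71.8.
DWL = ½ × 71.8 × 71.8 = $2577.62 thousand.

$2577.62 thousand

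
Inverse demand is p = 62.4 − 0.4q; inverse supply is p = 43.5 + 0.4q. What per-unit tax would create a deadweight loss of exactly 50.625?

9

Competitive equilibrium: 62.4 − 0.4q = 43.5 + 0.4q → q* = 23.625, p* = 52.95.
A tax t gives Δq = t/0.8 and wedge t, so DWL = t²/1.6.
t²/1.6 = 50.625 → t² = 81 → t = 9.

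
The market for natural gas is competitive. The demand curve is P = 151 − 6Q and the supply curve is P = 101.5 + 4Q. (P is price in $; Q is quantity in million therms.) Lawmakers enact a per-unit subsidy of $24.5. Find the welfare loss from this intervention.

Competitive equilibrium: 151 − 6Q = 101.5 + 4Q → Q* = 4.95, P* = 121.3.
The subsidy lowers effective supply by 24.5: P = 77 + 4Q.
New quantity: 151 − 6Q = 77 + 4Q → Q' = 7.4.
Overproduction ΔQ = 7.4 − 4.95 = 2.45; wedge = subsidy = 24.5.
The triangle = ½ × 2.45 × 24.5 = $30.01 million.

$30.01 million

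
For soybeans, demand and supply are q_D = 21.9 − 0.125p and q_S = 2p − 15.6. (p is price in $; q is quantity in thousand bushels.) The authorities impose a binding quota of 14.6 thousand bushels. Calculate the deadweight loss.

In inverse form: demand p = 175.2 − 8q, supply p = 7.8 + 0.5q.
Competitive equilibrium: 175.2 − 8q = 7.8 + 0.5q → q* = 19.6941, p* = 17.6471.
At q = 14.6: demand price = 175.2 − 8·14.6 = 58.4; supply price = 7.8 + 0.5·14.6 = 15.1.
Δq = 19.6941 − 14.6 = 5.0941; wedge = 58.4 − 15.1 = 43.3.
The triangle = ½ × 5.0941 × 43.3 = $110.29 thousand.

$110.29 thousand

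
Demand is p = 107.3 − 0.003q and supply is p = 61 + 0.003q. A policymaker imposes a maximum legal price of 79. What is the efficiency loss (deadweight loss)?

8840.83

Competitive equilibrium: 107.3 − 0.003q = 61 + 0.003q → q* = 7716.6667, p* = 84.15.
At the ceiling p = 79, quantity supplied = (79 − 61)/0.003 = 6000.
Willingness to pay at q' = 6000: 107.3 − 0.003·6000 = 89.3.
Δq = 7716.6667 − 6000 = 1716.6667; wedge = 89.3 − 79 = 10.3.
DWL = ½ × 1716.6667 × 10.3 = 8840.83.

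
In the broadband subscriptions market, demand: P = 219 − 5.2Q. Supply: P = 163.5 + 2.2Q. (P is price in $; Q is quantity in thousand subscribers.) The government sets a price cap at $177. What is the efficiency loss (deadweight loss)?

$6.88 thousand

Competitive equilibrium: 219 − 5.2Q = 163.5 + 2.2Q → Q* = 7.5, P* = 180.
At the ceiling P = 177, quantity supplied = (177 − 163.5)/2.2 = 6.1364.
Willingness to pay at Q' = 6.1364: 219 − 5.2·6.1364 = 187.0907.
ΔQ = 7.5 − 6.1364 = 1.3636; wedge = 187.0907 − 177 = 10.0907.
Welfare loss = ½ × 1.3636 × 10.0907 = $6.88 thousand.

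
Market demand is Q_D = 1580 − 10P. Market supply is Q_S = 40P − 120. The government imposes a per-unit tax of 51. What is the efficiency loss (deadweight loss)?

10404

In inverse form: demand P = 158 − 0.1Q, supply P = 3 + 0.025Q.
Competitive equilibrium: 158 − 0.1Q = 3 + 0.025Q → Q* = 1240, P* = 34.
With the tax, the buyer price exceeds the seller price by 51: (158 − 0.1Q) − (3 + 0.025Q) = 51 → Q' = 832.
ΔQ = 1240 − 832 = 408; the wedge equals the tax, 51.
DWL = ½ × 408 × 51 = 10404.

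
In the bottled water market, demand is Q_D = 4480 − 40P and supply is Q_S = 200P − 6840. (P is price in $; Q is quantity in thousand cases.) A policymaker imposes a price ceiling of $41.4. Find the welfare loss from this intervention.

$19952.67 thousand

In inverse form: demand P = 112 − 0.025Q, supply P = 34.2 + 0.005Q.
Competitive equilibrium: 112 − 0.025Q = 34.2 + 0.005Q → Q* = 2593.3333, P* = 47.1667.
At the ceiling P = 41.4, quantity supplied = (41.4 − 34.2)/0.005 = 1440.
Willingness to pay at Q' = 1440: 112 − 0.025·1440 = 76.
ΔQ = 2593.3333 − 1440 = 1153.3333; wedge = 76 − 41.4 = 34.6.
DWL = ½ × 1153.3333 × 34.6 = $19952.67 thousand.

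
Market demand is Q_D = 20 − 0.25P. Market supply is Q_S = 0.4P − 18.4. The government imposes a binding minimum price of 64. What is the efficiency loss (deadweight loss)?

4.92

In inverse form: demand P = 80 − 4Q, supply P = 46 + 2.5Q.
Competitive equilibrium: 80 − 4Q = 46 + 2.5Q → Q* = 5.2308, P* = 59.0769.
At the floor P = 64, quantity demanded = (80 − 64)/4 = 4.
Sellers' marginal cost at Q' = 4: 46 + 2.5·4 = 56.
ΔQ = 5.2308 − 4 = 1.2308; wedge = 64 − 56 = 8.
Deadweight loss = ½ × 1.2308 × 8 = 4.92.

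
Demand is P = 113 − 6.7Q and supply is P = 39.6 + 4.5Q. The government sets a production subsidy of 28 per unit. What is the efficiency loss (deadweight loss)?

Competitive equilibrium: 113 − 6.7Q = 39.6 + 4.5Q → Q* = 6.5536, P* = 69.0911.
The subsidy lowers effective supply by 28: P = 11.6 + 4.5Q.
New quantity: 113 − 6.7Q = 11.6 + 4.5Q → Q' = 9.0536.
Overproduction ΔQ = 9.0536 − 6.5536 = 2.5; wedge = subsidy = 28.
Welfare loss = ½ × 2.5 × 28 = 35.

35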